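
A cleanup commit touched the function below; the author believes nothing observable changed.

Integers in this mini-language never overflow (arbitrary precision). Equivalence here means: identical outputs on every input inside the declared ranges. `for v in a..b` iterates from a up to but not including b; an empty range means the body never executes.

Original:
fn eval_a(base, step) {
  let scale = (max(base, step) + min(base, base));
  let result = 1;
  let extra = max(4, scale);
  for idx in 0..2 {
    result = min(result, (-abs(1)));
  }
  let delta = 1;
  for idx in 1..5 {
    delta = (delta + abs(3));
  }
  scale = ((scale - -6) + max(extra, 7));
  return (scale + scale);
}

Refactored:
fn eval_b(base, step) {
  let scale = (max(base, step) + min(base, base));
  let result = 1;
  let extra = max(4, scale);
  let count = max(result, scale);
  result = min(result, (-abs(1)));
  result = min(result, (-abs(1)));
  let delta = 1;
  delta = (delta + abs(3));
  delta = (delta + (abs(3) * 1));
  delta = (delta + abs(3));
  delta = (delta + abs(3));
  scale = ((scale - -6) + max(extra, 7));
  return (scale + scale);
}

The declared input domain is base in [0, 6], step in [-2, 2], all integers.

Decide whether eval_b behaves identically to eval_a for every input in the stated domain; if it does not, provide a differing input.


Side by side, the visible changes include: local variable names differ, plus arithmetic usage differs, plus min/max/abs usage differs, plus statement counts differ, plus loop structure differs, plus constant usage differs.
Spot check at base=3, step=1 — eval_a: scale=6, then result=1, then extra=6, then (idx=0), then result=-1, then (idx=1), then result=-1, then delta=1, then (idx=1), then delta=4, then (idx=2), then delta=7, then (idx=3), then delta=10, then (idx=4), then delta=13, then scale=19, then returns 38. eval_b: scale=6, then result=1, then extra=6, then count=6, then result=-1, then result=-1, then delta=1, then delta=4, then delta=7, then delta=10, then delta=13, then scale=19, then returns 38. Both give 38.
Sweeping the whole domain (35 inputs) finds no disagreement.
verdict: equivalent


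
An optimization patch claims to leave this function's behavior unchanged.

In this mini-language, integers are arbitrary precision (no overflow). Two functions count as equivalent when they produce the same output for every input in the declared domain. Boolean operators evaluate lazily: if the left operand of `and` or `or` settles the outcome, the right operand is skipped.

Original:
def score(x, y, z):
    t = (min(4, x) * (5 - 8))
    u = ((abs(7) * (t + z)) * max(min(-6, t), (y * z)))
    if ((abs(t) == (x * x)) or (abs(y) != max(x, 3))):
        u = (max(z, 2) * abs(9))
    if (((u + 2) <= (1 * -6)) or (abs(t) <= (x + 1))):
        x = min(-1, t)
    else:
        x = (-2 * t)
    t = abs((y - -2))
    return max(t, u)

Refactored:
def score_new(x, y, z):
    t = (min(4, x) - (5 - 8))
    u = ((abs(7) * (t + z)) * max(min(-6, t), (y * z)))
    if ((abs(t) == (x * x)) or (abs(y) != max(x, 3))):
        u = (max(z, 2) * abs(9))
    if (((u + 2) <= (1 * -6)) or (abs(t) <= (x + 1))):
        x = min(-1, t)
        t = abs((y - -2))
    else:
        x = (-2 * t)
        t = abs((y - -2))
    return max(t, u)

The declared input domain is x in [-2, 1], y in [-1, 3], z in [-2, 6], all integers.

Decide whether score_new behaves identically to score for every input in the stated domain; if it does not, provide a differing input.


There is a counterexample at x=-2, y=3, z=-2: 5 on one side, 42 on the other.
score: t becomes 6; next u becomes -168; next ((abs(t) == (x * x)) or (abs(y) != max(x, 3))) evaluates to false; next (((u + 2) <= (1 * -6)) or (abs(t) <= (x + 1))) evaluates to true; next x becomes -1; next t becomes 5; next final value 5
score_new: t becomes 1; next u becomes 42; next ((abs(t) == (x * x)) or (abs(y) != max(x, 3))) evaluates to false; next (((u + 2) <= (1 * -6)) or (abs(t) <= (x + 1))) evaluates to false; next x becomes -2; next t becomes 5; next final value 42
verdict: not equivalent; witness: x=-2, y=3, z=-2


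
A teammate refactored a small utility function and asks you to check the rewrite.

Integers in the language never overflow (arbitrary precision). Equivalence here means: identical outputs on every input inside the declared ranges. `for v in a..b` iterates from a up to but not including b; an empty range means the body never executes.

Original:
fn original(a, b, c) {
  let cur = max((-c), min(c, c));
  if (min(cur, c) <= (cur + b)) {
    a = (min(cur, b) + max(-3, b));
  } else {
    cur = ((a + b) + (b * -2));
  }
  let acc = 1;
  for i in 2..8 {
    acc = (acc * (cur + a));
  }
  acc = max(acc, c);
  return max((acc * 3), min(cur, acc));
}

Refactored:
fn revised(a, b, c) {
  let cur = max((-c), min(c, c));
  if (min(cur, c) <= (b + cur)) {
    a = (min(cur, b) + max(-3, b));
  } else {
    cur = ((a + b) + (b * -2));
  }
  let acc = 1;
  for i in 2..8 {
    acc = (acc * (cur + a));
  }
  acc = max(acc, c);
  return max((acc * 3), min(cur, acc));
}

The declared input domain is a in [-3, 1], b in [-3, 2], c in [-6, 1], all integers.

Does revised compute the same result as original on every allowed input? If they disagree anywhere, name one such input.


This is a faithful refactor — same computation, different form, but the computed results match everywhere.
Spot check at a=1, b=1, c=-3 — original: cur becomes 3; next (min(cur, c) <= (cur + b)) evaluates to true; next a becomes 2; next acc becomes 1; next at i=2:; next acc becomes 5; next at i=3:; next acc becomes 25; next at i=4:; next acc becomes 125; next at i=5:; next acc becomes 625; next at i=6:; next acc becomes 3125; next at i=7:; next acc becomes 15625; next acc becomes 15625; next final value 46875. revised: cur becomes 3; next (min(cur, c) <= (b + cur)) evaluates to true; next a becomes 2; next acc becomes 1; next at i=2:; next acc becomes 5; next at i=3:; next acc becomes 25; next at i=4:; next acc becomes 125; next at i=5:; next acc becomes 625; next at i=6:; next acc becomes 3125; next at i=7:; next acc becomes 15625; next acc becomes 15625; next final value 46875. Both give 46875.
Sweeping the whole domain (240 inputs) finds no disagreement.
verdict: equivalent


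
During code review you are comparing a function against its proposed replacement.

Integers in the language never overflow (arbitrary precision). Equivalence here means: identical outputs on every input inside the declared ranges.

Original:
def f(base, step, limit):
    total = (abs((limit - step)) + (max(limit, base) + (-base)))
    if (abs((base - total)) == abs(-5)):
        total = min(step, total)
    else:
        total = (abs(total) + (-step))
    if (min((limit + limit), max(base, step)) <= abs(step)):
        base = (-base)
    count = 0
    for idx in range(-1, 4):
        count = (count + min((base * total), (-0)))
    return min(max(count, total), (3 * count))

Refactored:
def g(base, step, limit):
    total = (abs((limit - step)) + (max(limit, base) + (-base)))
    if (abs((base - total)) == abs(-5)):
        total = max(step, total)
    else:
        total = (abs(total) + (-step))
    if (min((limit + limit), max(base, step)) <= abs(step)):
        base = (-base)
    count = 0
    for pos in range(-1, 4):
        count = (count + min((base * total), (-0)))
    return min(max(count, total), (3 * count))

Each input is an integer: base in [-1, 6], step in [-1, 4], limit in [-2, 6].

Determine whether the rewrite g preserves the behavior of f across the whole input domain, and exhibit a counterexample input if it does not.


Not equivalent: base=-1, step=-1, limit=1 separates them (-15 vs 0).
f: total becomes 4; next (abs((base - total)) == abs(-5)) evaluates to true; next total becomes -1; next (min((limit + limit), max(base, step)) <= abs(step)) evaluates to true; next base becomes 1; next count becomes 0; next at idx=-1:; next count becomes -1; next at idx=0:; next count becomes -2; next at idx=1:; next count becomes -3; next at idx=2:; next count becomes -4; next at idx=3:; next count becomes -5; next final value -15
g: total becomes 4; next (abs((base - total)) == abs(-5)) evaluates to true; next total becomes 4; next (min((limit + limit), max(base, step)) <= abs(step)) evaluates to true; next base becomes 1; next count becomes 0; next at pos=-1:; next count becomes 0; next at pos=0:; next count becomes 0; next at pos=1:; next count becomes 0; next at pos=2:; next count becomes 0; next at pos=3:; next count becomes 0; next final value 0
verdict: not equivalent; witness: base=-1, step=-1, limit=1


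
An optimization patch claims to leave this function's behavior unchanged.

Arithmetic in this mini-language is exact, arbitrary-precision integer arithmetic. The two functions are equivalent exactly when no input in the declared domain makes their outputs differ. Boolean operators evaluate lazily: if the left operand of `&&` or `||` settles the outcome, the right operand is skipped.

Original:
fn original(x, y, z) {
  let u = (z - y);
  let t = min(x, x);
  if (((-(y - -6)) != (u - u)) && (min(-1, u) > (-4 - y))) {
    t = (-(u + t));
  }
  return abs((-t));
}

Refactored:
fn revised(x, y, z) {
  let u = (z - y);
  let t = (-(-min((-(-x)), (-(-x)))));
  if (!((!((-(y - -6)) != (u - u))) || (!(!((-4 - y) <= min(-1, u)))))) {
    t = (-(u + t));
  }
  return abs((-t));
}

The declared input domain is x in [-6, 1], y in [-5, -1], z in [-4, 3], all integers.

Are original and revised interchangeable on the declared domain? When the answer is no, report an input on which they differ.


x=-6, y=-5, z=-4 yields 6 from original but 5 from revised.
verdict: not equivalent; witness: x=-6, y=-5, z=-4


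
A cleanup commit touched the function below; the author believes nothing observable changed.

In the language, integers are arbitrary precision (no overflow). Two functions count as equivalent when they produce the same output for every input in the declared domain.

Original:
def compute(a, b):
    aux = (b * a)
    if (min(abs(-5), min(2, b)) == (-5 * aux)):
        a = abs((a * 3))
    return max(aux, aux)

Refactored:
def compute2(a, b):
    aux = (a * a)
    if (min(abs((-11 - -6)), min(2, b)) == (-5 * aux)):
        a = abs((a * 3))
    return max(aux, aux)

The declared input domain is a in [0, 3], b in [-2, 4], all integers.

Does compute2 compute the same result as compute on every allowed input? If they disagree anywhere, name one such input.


Evaluate both at a=1, b=-2.
compute: aux=-2, then (min(abs(-5), min(2, b)) == (-5 * aux)) is false, then returns -2
compute2: aux=1, then (min(abs((-11 - -6)), min(2, b)) == (-5 * aux)) is false, then returns 1
-2 against 1: the behavior changed.
verdict: not equivalent; witness: a=1, b=-2


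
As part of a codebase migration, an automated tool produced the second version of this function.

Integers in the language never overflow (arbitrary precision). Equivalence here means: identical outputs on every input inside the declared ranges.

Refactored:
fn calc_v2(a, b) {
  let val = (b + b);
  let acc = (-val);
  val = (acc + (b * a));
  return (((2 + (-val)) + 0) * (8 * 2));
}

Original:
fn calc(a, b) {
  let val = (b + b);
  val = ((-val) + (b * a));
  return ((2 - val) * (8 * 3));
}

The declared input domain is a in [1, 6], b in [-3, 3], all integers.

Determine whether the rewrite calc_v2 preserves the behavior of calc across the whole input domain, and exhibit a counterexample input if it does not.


Not equivalent: a=1, b=-3 separates them (-24 vs -16).
calc: val := -6 | val := 3 | result -24
calc_v2: val := -6 | acc := 6 | val := 3 | result -16
verdict: not equivalent; witness: a=1, b=-3


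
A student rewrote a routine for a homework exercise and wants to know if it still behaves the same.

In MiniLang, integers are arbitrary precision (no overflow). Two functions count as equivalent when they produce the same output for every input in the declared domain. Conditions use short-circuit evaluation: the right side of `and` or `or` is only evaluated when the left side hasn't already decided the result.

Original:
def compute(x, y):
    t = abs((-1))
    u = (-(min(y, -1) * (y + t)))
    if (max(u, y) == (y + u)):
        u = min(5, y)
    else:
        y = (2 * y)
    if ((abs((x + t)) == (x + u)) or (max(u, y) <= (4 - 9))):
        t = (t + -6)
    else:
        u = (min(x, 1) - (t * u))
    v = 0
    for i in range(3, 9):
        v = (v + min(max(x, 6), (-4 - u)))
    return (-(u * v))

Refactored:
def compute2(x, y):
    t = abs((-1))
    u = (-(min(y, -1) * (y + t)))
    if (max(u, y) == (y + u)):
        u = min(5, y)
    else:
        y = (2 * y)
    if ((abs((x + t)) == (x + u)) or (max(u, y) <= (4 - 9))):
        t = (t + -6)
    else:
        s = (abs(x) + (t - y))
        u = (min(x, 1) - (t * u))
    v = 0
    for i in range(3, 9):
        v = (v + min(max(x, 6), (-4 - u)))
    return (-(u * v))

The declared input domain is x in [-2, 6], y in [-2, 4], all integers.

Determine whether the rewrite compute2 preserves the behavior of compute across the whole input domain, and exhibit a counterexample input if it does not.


The two versions differ — the changes include arithmetic usage differs; also statement counts differ; also local variable names differ; also min/max/abs usage differs.
As a probe, take x=5, y=-2: compute runs t=1, then u=-2, then (max(u, y) == (y + u)) is false, then y=-4, then ((abs((x + t)) == (x + u)) or (max(u, y) <= (4 - 9))) is false, then u=3, then v=0, then (i=3), then v=-7, then (i=4), then v=-14, then (i=5), then v=-21, then (i=6), then v=-28, then (i=7), then v=-35, then (i=8), then v=-42, then returns 126; compute2 runs t=1, then u=-2, then (max(u, y) == (y + u)) is false, then y=-4, then ((abs((x + t)) == (x + u)) or (max(u, y) <= (4 - 9))) is false, then s=10, then u=3, then v=0, then (i=3), then v=-7, then (i=4), then v=-14, then (i=5), then v=-21, then (i=6), then v=-28, then (i=7), then v=-35, then (i=8), then v=-42, then returns 126; both end at 126.
Across all 63 domain points the two functions coincide.
verdict: equivalent


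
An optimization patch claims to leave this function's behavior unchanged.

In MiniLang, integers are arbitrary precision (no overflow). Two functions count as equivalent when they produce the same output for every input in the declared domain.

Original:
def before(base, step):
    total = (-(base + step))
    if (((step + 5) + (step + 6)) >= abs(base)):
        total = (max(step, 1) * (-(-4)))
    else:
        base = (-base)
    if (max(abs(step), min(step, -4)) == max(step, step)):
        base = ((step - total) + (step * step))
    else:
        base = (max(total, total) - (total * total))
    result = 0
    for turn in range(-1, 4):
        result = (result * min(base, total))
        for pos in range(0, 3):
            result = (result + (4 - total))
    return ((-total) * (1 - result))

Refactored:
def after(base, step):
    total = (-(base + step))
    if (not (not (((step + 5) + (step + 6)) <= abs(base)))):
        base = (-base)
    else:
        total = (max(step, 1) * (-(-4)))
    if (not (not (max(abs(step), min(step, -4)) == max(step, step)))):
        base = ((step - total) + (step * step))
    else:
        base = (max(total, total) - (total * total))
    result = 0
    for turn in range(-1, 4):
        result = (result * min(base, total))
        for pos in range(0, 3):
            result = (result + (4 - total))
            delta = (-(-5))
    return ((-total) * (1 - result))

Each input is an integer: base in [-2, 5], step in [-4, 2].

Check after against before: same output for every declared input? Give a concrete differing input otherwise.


These are not equivalent — on base=3, step=-4 the outputs split (-4 vs 8).
before: total := 1 | (((step + 5) + (step + 6)) >= abs(base)): true | total := 4 | (max(abs(step), min(step, -4)) == max(step, step)): false | base := -12 | result := 0 | iter turn=-1: | result := 0 | iter pos=0: | result := 0 | iter pos=1: | result := 0 | iter pos=2: | result := 0 | iter turn=0: | result := 0 | iter pos=0: | result := 0 | iter pos=1: | result := 0 | iter pos=2: | result := 0 | iter turn=1: | result := 0 | iter pos=0: | result := 0 | iter pos=1: | result := 0 | iter pos=2: | result := 0 | iter turn=2: | result := 0 | iter pos=0: | result := 0 | iter pos=1: | result := 0 | iter pos=2: | result := 0 | iter turn=3: | result := 0 | iter pos=0: | result := 0 | iter pos=1: | result := 0 | iter pos=2: | result := 0 | result -4
after: total := 1 | (not (not (((step + 5) + (step + 6)) <= abs(base)))): true | base := -3 | (not (not (max(abs(step), min(step, -4)) == max(step, step)))): false | base := 0 | result := 0 | iter turn=-1: | result := 0 | iter pos=0: | result := 3 | delta := 5 | iter pos=1: | result := 6 | delta := 5 | iter pos=2: | result := 9 | delta := 5 | iter turn=0: | result := 0 | iter pos=0: | result := 3 | delta := 5 | iter pos=1: | result := 6 | delta := 5 | iter pos=2: | result := 9 | delta := 5 | iter turn=1: | result := 0 | iter pos=0: | result := 3 | delta := 5 | iter pos=1: | result := 6 | delta := 5 | iter pos=2: | result := 9 | delta := 5 | iter turn=2: | result := 0 | iter pos=0: | result := 3 | delta := 5 | iter pos=1: | result := 6 | delta := 5 | iter pos=2: | result := 9 | delta := 5 | iter turn=3: | result := 0 | iter pos=0: | result := 3 | delta := 5 | iter pos=1: | result := 6 | delta := 5 | iter pos=2: | result := 9 | delta := 5 | result 8
verdict: not equivalent; witness: base=3, step=-4


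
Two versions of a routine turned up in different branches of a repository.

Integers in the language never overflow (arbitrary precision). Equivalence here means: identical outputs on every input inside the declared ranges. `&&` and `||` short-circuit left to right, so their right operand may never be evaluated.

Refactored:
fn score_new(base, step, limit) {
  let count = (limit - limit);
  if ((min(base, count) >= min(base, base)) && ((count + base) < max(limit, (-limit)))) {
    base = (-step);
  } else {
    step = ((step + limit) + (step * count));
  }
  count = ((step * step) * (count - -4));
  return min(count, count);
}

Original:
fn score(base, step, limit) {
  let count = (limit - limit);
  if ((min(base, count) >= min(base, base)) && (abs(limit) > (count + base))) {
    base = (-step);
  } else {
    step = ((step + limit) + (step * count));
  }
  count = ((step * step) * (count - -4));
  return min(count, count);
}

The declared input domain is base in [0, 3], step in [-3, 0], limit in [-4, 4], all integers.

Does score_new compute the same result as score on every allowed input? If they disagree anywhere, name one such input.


The two are interchangeable: min/max/abs usage differs, plus comparison usage differs, and every declared input agrees.
One worked example (base=3, step=-2, limit=2) — score: count=0, then ((min(base, count) >= min(base, base)) && (abs(limit) > (count + base))) is false, then step=0, then count=0, then returns 0; score_new: count=0, then ((min(base, count) >= min(base, base)) && ((count + base) < max(limit, (-limit)))) is false, then step=0, then count=0, then returns 0; agreement on 0.
Checked all 144 inputs in the declared domain: the outputs agree on every one.
verdict: equivalent


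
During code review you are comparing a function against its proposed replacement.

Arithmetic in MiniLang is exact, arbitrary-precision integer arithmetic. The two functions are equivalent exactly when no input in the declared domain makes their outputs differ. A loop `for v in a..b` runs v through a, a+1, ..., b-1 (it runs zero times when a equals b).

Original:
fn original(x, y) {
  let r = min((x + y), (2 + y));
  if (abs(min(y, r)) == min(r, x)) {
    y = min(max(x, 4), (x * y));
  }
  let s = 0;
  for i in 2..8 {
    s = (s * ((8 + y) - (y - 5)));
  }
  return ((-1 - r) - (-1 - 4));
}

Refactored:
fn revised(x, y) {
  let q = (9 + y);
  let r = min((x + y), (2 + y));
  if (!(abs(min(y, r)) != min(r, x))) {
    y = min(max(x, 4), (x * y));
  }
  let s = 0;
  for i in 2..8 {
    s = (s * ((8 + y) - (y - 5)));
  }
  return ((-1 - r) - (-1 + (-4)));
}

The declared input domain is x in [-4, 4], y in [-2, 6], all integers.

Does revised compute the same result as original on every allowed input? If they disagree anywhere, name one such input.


The two versions differ — the changes include local variable names differ; and statement counts differ; and comparison usage differs; and arithmetic usage differs; and boolean connective usage differs; and constant usage differs.
Tracing x=4, y=1: original: r=3, then (abs(min(y, r)) == min(r, x)) is false, then s=0, then (i=2), then s=0, then (i=3), then s=0, then (i=4), then s=0, then (i=5), then s=0, then (i=6), then s=0, then (i=7), then s=0, then returns 1 | revised: q=10, then r=3, then (!(abs(min(y, r)) != min(r, x))) is false, then s=0, then (i=2), then s=0, then (i=3), then s=0, then (i=4), then s=0, then (i=5), then s=0, then (i=6), then s=0, then (i=7), then s=0, then returns 1 — matching result 1.
Across all 81 domain points the two functions coincide.
verdict: equivalent


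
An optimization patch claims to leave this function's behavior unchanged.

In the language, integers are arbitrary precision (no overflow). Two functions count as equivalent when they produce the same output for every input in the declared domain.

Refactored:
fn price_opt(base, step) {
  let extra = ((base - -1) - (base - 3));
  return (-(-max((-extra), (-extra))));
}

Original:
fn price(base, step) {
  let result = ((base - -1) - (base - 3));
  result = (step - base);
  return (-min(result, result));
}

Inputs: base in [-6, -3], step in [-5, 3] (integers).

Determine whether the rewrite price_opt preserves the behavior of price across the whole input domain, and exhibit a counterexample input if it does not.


On input base=-6, step=-5, price returns -1 while price_opt returns -4.
verdict: not equivalent; witness: base=-6, step=-5


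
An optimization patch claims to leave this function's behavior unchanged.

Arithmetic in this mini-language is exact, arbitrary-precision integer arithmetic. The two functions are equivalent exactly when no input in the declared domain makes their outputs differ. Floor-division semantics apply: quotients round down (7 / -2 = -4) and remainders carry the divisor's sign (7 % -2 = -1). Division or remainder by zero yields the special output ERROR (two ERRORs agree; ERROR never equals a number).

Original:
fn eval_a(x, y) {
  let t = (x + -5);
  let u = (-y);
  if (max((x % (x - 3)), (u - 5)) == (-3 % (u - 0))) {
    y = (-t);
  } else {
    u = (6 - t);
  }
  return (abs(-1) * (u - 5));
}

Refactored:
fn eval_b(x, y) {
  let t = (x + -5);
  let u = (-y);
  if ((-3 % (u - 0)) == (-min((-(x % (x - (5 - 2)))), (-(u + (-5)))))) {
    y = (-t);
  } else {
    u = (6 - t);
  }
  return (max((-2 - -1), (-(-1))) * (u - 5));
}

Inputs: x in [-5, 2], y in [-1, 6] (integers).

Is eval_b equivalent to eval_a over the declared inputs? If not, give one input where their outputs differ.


This is a faithful refactor — arithmetic usage differs; and min/max/abs usage differs; and constant usage differs, but the computed results match everywhere.
One worked example (x=-5, y=5) — eval_a: t becomes -10; next u becomes -5; next (max((x % (x - 3)), (u - 5)) == (-3 % (u - 0))) evaluates to false; next u becomes 16; next final value 11; eval_b: t becomes -10; next u becomes -5; next ((-3 % (u - 0)) == (-min((-(x % (x - (5 - 2)))), (-(u + (-5)))))) evaluates to false; next u becomes 16; next final value 11; agreement on 11.
Every one of the 64 inputs gives matching results.
verdict: equivalent


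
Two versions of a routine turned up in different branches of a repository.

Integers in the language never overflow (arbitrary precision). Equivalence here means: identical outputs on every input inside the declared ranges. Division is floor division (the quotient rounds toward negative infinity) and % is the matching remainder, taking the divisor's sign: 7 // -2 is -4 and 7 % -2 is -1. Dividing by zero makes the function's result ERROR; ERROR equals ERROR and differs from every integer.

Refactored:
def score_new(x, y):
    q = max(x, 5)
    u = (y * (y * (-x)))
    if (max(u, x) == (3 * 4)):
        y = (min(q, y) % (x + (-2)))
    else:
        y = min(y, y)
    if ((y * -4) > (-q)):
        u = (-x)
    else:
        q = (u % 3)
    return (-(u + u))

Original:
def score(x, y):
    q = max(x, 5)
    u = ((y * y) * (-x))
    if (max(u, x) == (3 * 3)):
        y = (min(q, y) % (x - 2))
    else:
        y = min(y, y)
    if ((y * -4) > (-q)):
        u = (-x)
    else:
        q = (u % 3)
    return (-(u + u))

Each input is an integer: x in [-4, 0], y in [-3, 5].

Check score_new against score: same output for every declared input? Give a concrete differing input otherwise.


These are not equivalent — on x=-3, y=2 the outputs split (-24 vs -6).
score: q := 5 | u := 12 | (max(u, x) == (3 * 3)): false | y := 2 | ((y * -4) > (-q)): false | q := 0 | result -24
score_new: q := 5 | u := 12 | (max(u, x) == (3 * 4)): true | y := -3 | ((y * -4) > (-q)): true | u := 3 | result -6
verdict: not equivalent; witness: x=-3, y=2


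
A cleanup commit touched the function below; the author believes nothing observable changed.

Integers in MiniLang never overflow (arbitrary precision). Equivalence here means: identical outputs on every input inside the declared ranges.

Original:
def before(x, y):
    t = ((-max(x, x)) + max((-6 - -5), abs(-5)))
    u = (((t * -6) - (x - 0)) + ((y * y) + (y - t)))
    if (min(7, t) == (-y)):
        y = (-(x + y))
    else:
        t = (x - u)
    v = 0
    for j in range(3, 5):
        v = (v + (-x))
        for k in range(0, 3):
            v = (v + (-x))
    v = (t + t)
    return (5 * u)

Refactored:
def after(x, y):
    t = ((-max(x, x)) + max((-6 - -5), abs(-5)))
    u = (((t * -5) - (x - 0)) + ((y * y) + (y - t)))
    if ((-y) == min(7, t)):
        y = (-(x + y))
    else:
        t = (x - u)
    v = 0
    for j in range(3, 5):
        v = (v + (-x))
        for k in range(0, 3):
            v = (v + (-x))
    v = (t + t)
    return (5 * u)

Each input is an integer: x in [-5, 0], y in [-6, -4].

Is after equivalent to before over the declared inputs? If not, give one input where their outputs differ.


There is a counterexample at x=-5, y=-6: -175 on one side, -125 on the other.
before: t becomes 10; next u becomes -35; next (min(7, t) == (-y)) evaluates to false; next t becomes 30; next v becomes 0; next at j=3:; next v becomes 5; next at k=0:; next v becomes 10; next at k=1:; next v becomes 15; next at k=2:; next v becomes 20; next at j=4:; next v becomes 25; next at k=0:; next v becomes 30; next at k=1:; next v becomes 35; next at k=2:; next v becomes 40; next v becomes 60; next final value -175
after: t becomes 10; next u becomes -25; next ((-y) == min(7, t)) evaluates to false; next t becomes 20; next v becomes 0; next at j=3:; next v becomes 5; next at k=0:; next v becomes 10; next at k=1:; next v becomes 15; next at k=2:; next v becomes 20; next at j=4:; next v becomes 25; next at k=0:; next v becomes 30; next at k=1:; next v becomes 35; next at k=2:; next v becomes 40; next v becomes 40; next final value -125
verdict: not equivalent; witness: x=-5, y=-6


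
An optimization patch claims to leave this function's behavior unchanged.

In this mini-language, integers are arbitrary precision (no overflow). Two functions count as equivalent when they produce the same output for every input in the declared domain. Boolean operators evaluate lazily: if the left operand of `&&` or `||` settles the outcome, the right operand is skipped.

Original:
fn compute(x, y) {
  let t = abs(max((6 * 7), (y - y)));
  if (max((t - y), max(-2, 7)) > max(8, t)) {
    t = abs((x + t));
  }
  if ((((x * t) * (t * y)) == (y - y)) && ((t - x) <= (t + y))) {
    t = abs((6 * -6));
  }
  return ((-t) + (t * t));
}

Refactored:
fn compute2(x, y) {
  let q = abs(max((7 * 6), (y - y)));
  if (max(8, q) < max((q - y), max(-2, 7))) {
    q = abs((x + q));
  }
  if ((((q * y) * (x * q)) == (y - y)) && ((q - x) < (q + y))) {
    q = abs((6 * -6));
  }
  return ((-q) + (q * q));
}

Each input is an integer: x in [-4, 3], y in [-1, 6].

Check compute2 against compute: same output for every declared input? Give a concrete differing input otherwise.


Not equivalent: x=0, y=0 separates them (1260 vs 1722).
compute: t becomes 42; next (max((t - y), max(-2, 7)) > max(8, t)) evaluates to false; next ((((x * t) * (t * y)) == (y - y)) && ((t - x) <= (t + y))) evaluates to true; next t becomes 36; next final value 1260
compute2: q becomes 42; next (max(8, q) < max((q - y), max(-2, 7))) evaluates to false; next ((((q * y) * (x * q)) == (y - y)) && ((q - x) < (q + y))) evaluates to false; next final value 1722
verdict: not equivalent; witness: x=0, y=0


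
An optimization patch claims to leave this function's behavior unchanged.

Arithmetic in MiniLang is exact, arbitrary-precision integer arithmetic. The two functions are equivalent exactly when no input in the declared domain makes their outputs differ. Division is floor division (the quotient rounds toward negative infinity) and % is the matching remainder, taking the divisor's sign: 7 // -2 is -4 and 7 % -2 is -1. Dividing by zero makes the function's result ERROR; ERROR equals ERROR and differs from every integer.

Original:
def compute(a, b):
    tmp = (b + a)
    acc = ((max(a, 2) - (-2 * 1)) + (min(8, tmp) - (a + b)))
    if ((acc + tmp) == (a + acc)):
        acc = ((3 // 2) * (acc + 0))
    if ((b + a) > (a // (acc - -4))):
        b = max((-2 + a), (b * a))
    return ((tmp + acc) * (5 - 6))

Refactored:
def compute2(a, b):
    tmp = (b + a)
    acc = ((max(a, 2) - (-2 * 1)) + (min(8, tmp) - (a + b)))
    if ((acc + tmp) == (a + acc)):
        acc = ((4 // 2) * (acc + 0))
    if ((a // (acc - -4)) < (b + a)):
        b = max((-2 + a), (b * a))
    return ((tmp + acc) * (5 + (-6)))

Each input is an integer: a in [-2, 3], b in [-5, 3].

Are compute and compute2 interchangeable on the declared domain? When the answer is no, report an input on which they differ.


The rewrite breaks on a=-2, b=0, where the results are -2 and -6.
compute: tmp=-2, then acc=4, then ((acc + tmp) == (a + acc)) is true, then acc=4, then ((b + a) > (a // (acc - -4))) is false, then returns -2
compute2: tmp=-2, then acc=4, then ((acc + tmp) == (a + acc)) is true, then acc=8, then ((a // (acc - -4)) < (b + a)) is false, then returns -6
verdict: not equivalent; witness: a=-2, b=0


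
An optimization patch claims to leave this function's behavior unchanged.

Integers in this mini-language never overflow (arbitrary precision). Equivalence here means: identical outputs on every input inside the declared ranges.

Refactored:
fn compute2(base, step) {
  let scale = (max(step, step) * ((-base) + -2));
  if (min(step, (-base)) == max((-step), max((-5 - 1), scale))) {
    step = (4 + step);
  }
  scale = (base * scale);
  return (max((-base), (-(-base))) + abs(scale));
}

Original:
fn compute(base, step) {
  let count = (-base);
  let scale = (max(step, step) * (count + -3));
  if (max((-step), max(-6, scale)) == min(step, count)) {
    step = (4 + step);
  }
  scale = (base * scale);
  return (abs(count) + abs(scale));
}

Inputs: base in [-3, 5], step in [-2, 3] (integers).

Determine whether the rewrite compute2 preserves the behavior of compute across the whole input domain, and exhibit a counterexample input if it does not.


There is a counterexample at base=-3, step=-2: 3 on one side, 9 on the other.
compute: count := 3 | scale := 0 | (max((-step), max(-6, scale)) == min(step, count)): false | scale := 0 | result 3
compute2: scale := -2 | (min(step, (-base)) == max((-step), max((-5 - 1), scale))): false | scale := 6 | result 9
verdict: not equivalent; witness: base=-3, step=-2


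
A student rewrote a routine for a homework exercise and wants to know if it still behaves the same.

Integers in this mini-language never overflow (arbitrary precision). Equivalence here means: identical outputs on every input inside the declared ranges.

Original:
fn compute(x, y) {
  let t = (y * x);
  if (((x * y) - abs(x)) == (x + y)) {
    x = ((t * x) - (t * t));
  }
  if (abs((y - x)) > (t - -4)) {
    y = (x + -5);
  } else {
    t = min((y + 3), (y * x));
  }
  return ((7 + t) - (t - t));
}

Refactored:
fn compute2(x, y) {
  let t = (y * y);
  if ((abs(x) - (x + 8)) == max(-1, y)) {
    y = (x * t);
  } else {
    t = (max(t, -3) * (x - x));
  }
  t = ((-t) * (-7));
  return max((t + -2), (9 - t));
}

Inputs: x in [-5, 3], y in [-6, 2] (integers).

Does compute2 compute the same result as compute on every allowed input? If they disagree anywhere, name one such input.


Run the pair on x=-5, y=-6.
compute: t becomes 30; next (((x * y) - abs(x)) == (x + y)) evaluates to false; next (abs((y - x)) > (t - -4)) evaluates to false; next t becomes -3; next final value 4
compute2: t becomes 36; next ((abs(x) - (x + 8)) == max(-1, y)) evaluates to false; next t becomes 0; next t becomes 0; next final value 9
4 and 9 differ, so these are not the same function on this domain.
verdict: not equivalent; witness: x=-5, y=-6


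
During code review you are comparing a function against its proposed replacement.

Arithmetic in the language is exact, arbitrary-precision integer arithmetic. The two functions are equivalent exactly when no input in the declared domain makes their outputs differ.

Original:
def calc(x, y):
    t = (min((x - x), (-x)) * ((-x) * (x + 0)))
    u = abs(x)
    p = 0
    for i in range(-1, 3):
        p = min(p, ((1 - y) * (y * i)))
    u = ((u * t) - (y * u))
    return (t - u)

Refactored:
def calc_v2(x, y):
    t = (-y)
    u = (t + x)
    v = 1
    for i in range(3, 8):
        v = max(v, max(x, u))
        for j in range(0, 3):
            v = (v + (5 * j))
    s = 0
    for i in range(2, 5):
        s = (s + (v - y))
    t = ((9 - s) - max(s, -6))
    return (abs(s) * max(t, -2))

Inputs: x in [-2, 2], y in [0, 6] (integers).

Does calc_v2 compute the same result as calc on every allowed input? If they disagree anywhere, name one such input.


Consider the input x=-2, y=0.
calc: t becomes 0; next u becomes 2; next p becomes 0; next at i=-1:; next p becomes 0; next at i=0:; next p becomes 0; next at i=1:; next p becomes 0; next at i=2:; next p becomes 0; next u becomes 0; next final value 0
calc_v2: t becomes 0; next u becomes -2; next v becomes 1; next at i=3:; next v becomes 1; next at j=0:; next v becomes 1; next at j=1:; next v becomes 6; next at j=2:; next v becomes 16; next at i=4:; next v becomes 16; next at j=0:; next v becomes 16; next at j=1:; next v becomes 21; next at j=2:; next v becomes 31; next at i=5:; next v becomes 31; next at j=0:; next v becomes 31; next at j=1:; next v becomes 36; next at j=2:; next v becomes 46; next at i=6:; next v becomes 46; next at j=0:; next v becomes 46; next at j=1:; next v becomes 51; next at j=2:; next v becomes 61; next at i=7:; next v becomes 61; next at j=0:; next v becomes 61; next at j=1:; next v becomes 66; next at j=2:; next v becomes 76; next s becomes 0; next at i=2:; next s becomes 76; next at i=3:; next s becomes 152; next at i=4:; next s becomes 228; next t becomes -447; next final value -456
0 and -456 differ, so these are not the same function on this domain.
verdict: not equivalent; witness: x=-2, y=0


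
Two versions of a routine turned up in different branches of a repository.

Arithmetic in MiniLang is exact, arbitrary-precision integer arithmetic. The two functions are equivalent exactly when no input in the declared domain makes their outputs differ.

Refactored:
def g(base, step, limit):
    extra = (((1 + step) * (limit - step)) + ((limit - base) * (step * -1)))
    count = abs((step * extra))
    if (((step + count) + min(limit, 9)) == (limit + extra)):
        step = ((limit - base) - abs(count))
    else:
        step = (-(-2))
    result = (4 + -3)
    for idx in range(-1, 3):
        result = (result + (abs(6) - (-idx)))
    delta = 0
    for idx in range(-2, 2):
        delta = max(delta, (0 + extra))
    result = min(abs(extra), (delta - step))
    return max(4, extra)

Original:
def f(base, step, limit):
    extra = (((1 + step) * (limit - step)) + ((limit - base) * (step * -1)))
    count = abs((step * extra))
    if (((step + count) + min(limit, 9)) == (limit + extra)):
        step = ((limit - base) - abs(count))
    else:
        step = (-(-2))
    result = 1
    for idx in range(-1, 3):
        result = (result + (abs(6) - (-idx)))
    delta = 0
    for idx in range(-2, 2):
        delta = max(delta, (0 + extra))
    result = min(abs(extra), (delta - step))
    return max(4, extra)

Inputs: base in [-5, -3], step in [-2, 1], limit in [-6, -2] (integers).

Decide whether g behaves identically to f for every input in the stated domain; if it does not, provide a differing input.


Although arithmetic usage differs, plus constant usage differs, 60/60 inputs agree.
verdict: equivalent


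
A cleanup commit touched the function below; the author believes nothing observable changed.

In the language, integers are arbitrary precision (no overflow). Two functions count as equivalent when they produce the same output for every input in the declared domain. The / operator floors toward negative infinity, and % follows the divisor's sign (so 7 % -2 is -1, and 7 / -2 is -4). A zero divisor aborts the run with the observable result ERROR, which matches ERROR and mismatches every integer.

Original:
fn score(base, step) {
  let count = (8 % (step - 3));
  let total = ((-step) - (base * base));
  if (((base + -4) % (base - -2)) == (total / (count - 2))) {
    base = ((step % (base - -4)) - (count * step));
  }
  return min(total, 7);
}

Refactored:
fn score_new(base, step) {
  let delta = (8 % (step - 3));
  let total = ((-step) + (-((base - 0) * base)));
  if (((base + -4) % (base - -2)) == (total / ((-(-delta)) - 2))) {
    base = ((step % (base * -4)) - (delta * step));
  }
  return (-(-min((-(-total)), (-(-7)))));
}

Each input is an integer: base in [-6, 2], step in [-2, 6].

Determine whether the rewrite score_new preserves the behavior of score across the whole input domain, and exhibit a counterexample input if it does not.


Take base=0, step=0.
score: count=-1, then total=0, then (((base + -4) % (base - -2)) == (total / (count - 2))) is true, then base=0, then returns 0
score_new: delta=-1, then total=0, then (((base + -4) % (base - -2)) == (total / ((-(-delta)) - 2))) is true, then a zero divisor aborts: ERROR
0 != ERROR, so the rewrite changes behavior.
verdict: not equivalent; witness: base=0, step=0


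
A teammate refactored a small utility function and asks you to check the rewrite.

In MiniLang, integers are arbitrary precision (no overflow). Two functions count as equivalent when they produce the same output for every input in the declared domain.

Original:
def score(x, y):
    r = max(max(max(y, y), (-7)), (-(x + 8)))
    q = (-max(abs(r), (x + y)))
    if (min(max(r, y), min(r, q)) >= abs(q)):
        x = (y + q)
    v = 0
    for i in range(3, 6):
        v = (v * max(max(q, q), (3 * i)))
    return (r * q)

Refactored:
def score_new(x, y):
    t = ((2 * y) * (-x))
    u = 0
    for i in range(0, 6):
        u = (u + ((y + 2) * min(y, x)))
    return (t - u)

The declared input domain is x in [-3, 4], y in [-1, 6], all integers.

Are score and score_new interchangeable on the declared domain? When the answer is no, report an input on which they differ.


Take x=-3, y=-1.
score: r = -1; q = -1; (min(max(r, y), min(r, q)) >= abs(q)) -> false; v = 0; [i=3]; v = 0; [i=4]; v = 0; [i=5]; v = 0; return 1
score_new: t = -6; u = 0; [i=0]; u = -3; [i=1]; u = -6; [i=2]; u = -9; [i=3]; u = -12; [i=4]; u = -15; [i=5]; u = -18; return 12
1 vs 12 — the two versions disagree here.
verdict: not equivalent; witness: x=-3, y=-1


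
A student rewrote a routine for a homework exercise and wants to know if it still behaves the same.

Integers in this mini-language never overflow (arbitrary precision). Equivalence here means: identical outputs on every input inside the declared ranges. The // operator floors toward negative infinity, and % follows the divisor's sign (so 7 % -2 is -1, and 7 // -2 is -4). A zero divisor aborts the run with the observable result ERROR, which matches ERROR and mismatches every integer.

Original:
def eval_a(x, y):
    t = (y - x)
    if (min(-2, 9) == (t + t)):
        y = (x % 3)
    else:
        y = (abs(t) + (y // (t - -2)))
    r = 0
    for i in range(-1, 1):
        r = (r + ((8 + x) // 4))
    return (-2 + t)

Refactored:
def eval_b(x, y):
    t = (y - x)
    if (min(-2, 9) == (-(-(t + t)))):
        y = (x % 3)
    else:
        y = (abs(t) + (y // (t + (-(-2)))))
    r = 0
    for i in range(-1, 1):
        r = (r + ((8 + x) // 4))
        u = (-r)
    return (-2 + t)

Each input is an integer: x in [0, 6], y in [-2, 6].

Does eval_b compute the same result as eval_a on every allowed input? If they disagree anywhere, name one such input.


Equivalent — the differences include local variable names differ; and statement counts differ; and arithmetic usage differs, yet no declared input distinguishes the two.
Spot check at x=0, y=-1 — eval_a: t := -1 | (min(-2, 9) == (t + t)): true | y := 0 | r := 0 | iter i=-1: | r := 2 | iter i=0: | r := 4 | result -3. eval_b: t := -1 | (min(-2, 9) == (-(-(t + t)))): true | y := 0 | r := 0 | iter i=-1: | r := 2 | u := -2 | iter i=0: | r := 4 | u := -4 | result -3. Both give -3.
Every one of the 63 inputs gives matching results.
verdict: equivalent
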